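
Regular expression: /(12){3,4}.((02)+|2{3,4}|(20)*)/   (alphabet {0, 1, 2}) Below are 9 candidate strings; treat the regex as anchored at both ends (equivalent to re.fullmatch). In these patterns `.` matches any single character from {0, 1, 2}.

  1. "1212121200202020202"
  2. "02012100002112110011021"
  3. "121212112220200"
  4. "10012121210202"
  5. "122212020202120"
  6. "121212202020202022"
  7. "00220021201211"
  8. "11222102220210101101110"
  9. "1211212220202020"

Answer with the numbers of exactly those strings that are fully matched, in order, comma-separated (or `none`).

1 → match
2 → no match — must start with "12"
3 → no match
4 → no match — must start with "12"
5 → no match
6 → no match
7 → no match — must start with "12"
8 → no match — must start with "12"
9 → no match

1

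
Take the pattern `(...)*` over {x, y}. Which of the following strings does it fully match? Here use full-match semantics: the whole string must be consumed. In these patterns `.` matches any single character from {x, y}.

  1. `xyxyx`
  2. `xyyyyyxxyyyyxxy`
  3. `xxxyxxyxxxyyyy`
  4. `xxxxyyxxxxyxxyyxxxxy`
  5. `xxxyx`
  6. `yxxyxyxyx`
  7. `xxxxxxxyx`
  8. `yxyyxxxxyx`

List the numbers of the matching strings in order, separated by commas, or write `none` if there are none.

2, 6, 7

1 → no match
2 → match
3 → no match
4 → no match
5 → no match
6 → match
7 → match
8 → no match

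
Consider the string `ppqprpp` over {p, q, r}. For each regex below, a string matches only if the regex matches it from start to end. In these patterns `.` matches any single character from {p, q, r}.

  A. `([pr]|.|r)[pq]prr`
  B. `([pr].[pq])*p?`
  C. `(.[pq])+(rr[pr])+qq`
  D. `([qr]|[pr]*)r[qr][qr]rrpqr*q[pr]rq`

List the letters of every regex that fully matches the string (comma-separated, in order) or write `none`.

B

A → no match — must end with `prr`
B → match
C → no match — must end with `qq`
D → no match — must end with `rq`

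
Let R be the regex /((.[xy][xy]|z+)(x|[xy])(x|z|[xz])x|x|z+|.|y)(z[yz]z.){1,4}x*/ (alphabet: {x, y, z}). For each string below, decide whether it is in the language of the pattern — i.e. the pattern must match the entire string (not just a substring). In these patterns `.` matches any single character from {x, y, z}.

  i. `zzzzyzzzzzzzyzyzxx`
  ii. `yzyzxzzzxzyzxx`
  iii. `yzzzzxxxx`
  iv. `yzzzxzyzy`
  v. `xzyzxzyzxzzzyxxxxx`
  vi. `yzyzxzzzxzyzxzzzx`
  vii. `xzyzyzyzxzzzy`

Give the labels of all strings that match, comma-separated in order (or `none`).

i → match
ii → match
iii → match
iv → match
v → match
vi → match
vii → match

i, ii, iii, iv, v, vi, vii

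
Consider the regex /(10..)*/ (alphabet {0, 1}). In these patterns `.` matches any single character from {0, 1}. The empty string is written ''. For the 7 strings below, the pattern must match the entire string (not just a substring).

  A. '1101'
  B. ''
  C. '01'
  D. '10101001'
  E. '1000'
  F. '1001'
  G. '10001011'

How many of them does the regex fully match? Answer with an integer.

5

A → no match
B → match
C → no match
D → match
E → match
F → match
G → match
Total matched: 5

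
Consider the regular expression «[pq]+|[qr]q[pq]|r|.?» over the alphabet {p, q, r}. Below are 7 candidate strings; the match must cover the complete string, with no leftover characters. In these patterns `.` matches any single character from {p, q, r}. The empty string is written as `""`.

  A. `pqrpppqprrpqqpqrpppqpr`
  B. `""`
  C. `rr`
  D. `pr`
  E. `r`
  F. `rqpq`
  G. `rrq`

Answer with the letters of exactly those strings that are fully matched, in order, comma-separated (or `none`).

B, E

A → no match
B → match
C → no match
D → no match
E → match
F → no match
G → no match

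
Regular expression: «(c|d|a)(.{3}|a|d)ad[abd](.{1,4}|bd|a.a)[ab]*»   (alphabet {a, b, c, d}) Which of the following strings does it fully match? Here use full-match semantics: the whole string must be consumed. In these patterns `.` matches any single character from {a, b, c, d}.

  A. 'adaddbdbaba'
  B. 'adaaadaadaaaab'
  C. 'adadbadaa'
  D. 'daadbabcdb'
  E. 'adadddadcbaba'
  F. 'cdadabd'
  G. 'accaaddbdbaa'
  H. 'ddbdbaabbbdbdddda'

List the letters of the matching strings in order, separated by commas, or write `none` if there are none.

A, B, C, D, E, F, G

A → match
B → match
C → match
D → match
E → match
F → match
G → match
H → no match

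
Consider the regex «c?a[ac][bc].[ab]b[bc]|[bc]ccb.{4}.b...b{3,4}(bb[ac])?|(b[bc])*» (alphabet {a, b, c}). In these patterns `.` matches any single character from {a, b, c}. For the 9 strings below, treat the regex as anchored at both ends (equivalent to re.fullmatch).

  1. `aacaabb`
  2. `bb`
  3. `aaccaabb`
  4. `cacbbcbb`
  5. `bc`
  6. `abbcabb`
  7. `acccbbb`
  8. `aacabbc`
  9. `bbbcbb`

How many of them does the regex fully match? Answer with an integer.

6

1 → match
2 → match
3 → no match
4 → no match
5 → match
6 → no match
7 → match
8 → match
9 → match
Total matched: 6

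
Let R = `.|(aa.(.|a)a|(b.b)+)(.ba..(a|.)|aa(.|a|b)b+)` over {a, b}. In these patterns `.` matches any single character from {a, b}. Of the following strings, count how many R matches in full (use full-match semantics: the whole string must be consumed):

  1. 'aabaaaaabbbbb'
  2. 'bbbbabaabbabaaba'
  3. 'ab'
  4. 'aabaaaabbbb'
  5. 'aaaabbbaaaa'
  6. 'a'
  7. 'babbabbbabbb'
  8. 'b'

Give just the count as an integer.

1 → match
2 → no match
3. 'ab' → no match
4. 'aabaaaabbbb' → match
5. 'aaaabbbaaaa' → no match
6. 'a' → match
7. 'babbabbbabbb' → match
8. 'b' → match
Total matched: 5

5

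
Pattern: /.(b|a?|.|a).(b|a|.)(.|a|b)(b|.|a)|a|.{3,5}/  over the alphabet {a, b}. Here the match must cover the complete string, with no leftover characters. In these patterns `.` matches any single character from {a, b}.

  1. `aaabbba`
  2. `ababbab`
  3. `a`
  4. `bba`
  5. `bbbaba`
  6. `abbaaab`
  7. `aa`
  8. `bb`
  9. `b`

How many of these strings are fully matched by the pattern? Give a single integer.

3

1. `aaabbba` → no match
2. `ababbab` → no match
3. `a` → match
4. `bba` → match
5. `bbbaba` → match
6. `abbaaab` → no match
7. `aa` → no match
8. `bb` → no match
9. `b` → no match
Total matched: 3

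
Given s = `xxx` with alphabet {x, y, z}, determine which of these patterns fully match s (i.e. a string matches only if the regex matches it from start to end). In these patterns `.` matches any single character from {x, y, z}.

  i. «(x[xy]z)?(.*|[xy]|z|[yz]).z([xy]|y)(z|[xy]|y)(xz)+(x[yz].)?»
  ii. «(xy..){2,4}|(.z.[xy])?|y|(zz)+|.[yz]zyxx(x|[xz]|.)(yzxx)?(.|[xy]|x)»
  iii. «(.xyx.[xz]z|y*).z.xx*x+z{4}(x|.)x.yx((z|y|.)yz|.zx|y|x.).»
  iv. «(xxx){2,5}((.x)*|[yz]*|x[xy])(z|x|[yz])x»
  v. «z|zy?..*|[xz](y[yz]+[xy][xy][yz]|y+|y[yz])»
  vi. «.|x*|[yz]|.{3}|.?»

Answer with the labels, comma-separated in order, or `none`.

i → no match
ii → no match
iii → no match
iv → no match
v → no match
vi → match

vi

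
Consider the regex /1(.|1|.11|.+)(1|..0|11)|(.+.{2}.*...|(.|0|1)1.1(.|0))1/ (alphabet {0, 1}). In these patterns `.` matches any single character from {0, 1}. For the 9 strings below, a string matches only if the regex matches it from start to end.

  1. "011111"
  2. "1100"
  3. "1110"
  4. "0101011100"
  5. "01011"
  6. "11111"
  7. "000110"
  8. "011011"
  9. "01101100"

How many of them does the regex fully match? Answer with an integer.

2

1. "011111" → match
2. "1100" → no match
3. "1110" → no match
4. "0101011100" → no match
5. "01011" → no match
6. "11111" → match
7. "000110" → no match
8. "011011" → no match
9. "01101100" → no match
Total matched: 2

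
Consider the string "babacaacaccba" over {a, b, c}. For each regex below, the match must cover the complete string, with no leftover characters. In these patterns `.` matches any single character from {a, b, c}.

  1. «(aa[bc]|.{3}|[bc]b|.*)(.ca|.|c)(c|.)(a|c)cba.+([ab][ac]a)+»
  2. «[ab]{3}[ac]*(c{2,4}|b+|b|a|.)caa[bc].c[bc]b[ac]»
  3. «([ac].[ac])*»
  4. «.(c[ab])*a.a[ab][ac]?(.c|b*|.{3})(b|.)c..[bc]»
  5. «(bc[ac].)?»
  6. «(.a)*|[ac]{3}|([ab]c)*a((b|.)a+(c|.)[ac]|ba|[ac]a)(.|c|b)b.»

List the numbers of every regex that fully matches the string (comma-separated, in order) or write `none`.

2

1 → no match
2 → match
3 → no match
4 → no match
5 → no match
6 → no match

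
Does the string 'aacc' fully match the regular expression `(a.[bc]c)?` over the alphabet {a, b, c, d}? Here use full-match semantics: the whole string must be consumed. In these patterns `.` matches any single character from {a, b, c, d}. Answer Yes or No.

Yes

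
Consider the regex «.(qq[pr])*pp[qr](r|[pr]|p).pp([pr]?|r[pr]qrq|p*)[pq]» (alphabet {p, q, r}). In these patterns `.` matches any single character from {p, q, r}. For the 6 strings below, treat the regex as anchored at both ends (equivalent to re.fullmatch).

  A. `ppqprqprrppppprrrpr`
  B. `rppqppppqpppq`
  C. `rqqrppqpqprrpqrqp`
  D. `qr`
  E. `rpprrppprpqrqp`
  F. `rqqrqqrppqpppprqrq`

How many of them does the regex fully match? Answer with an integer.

A → no match
B → no match
C → no match
D → no match
E → match
F → no match
Total matched: 1

1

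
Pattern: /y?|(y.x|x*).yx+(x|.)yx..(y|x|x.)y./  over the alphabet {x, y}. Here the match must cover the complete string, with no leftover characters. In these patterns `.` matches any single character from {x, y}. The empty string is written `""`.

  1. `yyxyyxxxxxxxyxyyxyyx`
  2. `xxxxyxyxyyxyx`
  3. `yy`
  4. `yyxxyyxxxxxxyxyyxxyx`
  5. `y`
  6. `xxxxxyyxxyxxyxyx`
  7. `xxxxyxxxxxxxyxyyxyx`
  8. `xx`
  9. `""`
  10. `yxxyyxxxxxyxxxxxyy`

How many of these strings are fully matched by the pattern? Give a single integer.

1 → match
2 → no match
3. `yy` → no match
4 → no match
5. `y` → match
6 → match
7 → match
8. `xx` → no match
9. `""` → match
10 → match
Total matched: 6

6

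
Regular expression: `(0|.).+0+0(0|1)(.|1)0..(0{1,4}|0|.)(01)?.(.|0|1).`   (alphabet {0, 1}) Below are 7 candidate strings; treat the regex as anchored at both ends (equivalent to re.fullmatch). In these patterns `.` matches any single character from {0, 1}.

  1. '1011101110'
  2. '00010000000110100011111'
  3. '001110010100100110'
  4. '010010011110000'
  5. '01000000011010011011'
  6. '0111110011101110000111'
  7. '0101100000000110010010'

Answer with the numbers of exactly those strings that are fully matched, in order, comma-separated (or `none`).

1 → no match
2 → no match
3 → no match
4 → no match
5 → no match
6 → no match
7 → match

7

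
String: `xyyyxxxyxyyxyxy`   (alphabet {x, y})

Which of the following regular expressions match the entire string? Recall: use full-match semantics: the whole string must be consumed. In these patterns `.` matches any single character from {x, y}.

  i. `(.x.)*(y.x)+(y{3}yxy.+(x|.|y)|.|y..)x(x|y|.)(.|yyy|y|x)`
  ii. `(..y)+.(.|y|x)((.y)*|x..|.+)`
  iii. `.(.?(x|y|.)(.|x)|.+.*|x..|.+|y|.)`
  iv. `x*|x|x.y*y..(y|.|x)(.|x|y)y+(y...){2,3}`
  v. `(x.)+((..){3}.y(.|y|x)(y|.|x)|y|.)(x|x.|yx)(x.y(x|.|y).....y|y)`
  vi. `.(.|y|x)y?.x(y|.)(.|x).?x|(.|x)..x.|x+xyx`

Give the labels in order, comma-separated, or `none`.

ii, iii, v

i → no match
ii → match
iii → match
iv → no match
v → match
vi → no match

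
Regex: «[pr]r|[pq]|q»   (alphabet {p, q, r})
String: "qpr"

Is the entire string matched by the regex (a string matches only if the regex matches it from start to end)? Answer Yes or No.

No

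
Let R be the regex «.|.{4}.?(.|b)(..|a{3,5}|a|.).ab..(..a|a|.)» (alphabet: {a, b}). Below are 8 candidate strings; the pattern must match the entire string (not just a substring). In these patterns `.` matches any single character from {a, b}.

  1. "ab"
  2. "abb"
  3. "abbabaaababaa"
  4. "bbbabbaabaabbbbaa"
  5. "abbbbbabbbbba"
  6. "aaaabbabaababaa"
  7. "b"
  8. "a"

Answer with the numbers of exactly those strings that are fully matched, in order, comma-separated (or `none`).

1 → no match
2 → no match
3 → no match
4 → no match
5 → no match
6 → no match
7 → match
8 → match

7, 8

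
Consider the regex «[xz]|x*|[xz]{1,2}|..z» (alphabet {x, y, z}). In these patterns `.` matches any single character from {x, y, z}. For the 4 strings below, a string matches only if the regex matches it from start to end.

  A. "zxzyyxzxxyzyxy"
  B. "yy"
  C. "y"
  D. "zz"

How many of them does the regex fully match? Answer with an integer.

A → no match
B → no match
C → no match
D → match
Total matched: 1

1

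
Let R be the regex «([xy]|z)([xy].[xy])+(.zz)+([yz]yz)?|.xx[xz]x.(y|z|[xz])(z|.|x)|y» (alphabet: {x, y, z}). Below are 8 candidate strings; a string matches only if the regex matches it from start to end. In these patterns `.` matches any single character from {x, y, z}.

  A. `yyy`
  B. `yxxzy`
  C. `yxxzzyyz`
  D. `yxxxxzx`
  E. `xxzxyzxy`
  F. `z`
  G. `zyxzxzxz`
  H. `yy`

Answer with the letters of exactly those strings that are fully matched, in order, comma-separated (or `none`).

A → no match
B → no match
C → no match
D → no match
E → no match
F → no match
G → no match
H → no match

none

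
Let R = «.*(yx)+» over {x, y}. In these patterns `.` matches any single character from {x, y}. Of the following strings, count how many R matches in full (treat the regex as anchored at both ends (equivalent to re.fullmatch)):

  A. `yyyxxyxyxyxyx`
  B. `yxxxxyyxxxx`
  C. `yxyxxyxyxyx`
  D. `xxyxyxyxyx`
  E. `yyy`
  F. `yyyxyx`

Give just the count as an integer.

A → match
B → no match — must end with `yx`
C → match
D → match
E → no match — must end with `yx`
F → match
Total matched: 4

4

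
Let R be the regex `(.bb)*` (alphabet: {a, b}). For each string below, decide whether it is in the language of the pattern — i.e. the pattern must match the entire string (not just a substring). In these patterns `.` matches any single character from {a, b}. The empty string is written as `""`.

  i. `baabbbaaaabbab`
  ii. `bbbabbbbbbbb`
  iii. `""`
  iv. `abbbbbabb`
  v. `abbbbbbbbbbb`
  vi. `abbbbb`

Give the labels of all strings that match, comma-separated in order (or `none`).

i → no match
ii → match
iii → match
iv → match
v → match
vi → match

ii, iii, iv, v, vi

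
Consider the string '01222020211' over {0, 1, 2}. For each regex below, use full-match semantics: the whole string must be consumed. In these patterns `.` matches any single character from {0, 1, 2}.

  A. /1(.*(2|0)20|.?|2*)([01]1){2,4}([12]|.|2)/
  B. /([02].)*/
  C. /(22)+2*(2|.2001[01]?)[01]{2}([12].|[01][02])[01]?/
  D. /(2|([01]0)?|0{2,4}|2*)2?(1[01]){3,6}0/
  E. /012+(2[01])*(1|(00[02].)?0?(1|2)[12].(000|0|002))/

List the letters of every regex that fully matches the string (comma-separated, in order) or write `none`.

A → no match — must start with '1'
B → no match
C → no match — must start with '22'
D → no match — must end with '0'
E → match

E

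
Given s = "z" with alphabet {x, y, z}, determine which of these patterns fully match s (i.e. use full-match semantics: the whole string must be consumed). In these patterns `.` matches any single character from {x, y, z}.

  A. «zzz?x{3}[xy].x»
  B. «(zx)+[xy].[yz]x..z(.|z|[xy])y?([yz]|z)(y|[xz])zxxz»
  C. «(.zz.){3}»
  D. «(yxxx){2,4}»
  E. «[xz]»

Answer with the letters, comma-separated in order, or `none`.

A → no match — must start with "zz"
B → no match — must start with "zx"
C → no match
D → no match — must start with "yxxx"
E → match

E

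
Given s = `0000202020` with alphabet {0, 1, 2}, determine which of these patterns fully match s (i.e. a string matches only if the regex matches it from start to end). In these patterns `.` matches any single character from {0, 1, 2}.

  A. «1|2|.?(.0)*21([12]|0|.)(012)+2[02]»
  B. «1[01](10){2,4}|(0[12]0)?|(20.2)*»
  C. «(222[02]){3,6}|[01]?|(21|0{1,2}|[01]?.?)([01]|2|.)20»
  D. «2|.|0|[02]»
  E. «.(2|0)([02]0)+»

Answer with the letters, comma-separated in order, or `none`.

A → no match
B → no match
C → no match
D → no match
E → match

E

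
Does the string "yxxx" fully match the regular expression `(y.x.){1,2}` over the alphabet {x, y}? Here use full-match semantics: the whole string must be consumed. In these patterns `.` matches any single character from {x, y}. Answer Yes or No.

Yes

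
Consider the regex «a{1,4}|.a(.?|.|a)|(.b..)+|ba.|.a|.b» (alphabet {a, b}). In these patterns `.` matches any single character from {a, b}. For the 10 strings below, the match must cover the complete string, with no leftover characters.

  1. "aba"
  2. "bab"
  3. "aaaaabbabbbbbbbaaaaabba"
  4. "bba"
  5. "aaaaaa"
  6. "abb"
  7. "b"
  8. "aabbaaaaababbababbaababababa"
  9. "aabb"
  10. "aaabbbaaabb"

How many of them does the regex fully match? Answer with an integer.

1

1 → no match
2 → match
3 → no match
4 → no match
5 → no match
6 → no match
7 → no match
8 → no match
9 → no match
10 → no match
Total matched: 1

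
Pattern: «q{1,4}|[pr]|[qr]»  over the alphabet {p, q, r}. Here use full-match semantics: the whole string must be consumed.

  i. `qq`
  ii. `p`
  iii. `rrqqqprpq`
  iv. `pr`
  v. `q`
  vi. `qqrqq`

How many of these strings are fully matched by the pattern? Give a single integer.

i → match
ii → match
iii → no match
iv → no match
v → match
vi → no match
Total matched: 3

3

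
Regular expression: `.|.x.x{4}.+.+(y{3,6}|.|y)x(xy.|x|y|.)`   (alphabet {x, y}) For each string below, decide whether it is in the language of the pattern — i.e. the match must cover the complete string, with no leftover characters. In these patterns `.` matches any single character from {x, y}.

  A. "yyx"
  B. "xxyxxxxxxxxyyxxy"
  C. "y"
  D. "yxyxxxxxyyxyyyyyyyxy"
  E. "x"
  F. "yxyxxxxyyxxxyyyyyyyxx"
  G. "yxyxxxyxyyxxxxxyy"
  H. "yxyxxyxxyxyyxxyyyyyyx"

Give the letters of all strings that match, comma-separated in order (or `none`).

A → no match
B → match
C → match
D → match
E → match
F → match
G → no match
H → no match

B, C, D, E, F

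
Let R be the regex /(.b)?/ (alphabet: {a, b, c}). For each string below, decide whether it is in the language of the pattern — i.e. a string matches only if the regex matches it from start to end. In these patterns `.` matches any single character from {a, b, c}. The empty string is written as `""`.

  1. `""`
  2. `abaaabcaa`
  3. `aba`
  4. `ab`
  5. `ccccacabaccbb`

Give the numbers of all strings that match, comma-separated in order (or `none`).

1, 4

1 → match
2 → no match
3 → no match
4 → match
5 → no match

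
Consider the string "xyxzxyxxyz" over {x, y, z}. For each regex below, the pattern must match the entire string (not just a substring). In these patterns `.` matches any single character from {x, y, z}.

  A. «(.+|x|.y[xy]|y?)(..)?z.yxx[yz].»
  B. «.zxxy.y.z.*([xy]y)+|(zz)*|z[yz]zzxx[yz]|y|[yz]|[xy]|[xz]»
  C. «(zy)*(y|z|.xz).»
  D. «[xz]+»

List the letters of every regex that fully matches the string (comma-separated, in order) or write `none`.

A → match
B → no match
C → no match
D → no match

A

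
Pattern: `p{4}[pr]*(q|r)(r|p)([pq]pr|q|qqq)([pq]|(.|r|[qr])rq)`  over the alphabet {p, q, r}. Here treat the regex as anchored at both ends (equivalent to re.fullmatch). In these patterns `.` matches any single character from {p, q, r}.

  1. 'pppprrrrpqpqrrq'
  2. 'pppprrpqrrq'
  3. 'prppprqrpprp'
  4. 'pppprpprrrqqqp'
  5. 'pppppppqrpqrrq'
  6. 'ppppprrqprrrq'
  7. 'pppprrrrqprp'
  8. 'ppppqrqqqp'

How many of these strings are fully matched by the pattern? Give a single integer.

6

1 → match
2 → match
3 → no match
4 → match
5 → no match
6 → match
7 → match
8 → match
Total matched: 6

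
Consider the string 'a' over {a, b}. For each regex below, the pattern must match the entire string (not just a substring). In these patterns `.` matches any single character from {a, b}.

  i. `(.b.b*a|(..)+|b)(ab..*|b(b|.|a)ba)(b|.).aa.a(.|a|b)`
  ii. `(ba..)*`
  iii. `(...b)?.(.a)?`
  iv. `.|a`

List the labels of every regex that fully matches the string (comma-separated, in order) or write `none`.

i → no match
ii → no match
iii → match
iv → match

iii, iv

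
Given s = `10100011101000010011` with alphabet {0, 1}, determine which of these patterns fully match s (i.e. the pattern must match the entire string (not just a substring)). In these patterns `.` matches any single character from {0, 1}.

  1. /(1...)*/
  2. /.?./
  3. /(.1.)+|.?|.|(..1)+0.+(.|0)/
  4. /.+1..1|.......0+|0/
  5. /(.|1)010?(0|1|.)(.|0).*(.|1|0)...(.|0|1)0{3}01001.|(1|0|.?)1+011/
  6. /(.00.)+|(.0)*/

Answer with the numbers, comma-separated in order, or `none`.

1 → no match
2 → no match
3 → match
4 → no match
5 → match
6 → no match

3, 5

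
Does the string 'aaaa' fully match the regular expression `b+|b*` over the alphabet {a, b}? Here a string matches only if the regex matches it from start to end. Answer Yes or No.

No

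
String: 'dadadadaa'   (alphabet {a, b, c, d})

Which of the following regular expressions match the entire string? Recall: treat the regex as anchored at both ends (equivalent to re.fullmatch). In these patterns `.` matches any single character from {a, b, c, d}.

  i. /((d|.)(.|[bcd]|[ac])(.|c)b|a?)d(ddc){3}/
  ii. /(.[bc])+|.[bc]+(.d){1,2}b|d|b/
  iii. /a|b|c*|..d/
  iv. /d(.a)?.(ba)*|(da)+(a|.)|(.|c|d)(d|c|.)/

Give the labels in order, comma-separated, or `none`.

i → no match — must end with 'ddc'
ii → no match
iii → no match
iv → match

iv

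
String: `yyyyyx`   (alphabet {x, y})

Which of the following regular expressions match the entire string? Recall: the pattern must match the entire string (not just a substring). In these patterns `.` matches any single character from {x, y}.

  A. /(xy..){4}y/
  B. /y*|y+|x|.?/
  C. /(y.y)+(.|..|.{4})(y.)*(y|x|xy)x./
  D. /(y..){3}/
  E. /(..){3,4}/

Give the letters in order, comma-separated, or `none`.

A → no match — must start with `xy`
B → no match
C → no match
D → no match
E → match

E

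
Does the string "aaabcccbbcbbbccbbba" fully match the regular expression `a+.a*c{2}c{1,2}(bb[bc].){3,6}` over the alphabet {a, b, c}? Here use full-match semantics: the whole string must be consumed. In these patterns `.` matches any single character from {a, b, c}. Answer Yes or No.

Yes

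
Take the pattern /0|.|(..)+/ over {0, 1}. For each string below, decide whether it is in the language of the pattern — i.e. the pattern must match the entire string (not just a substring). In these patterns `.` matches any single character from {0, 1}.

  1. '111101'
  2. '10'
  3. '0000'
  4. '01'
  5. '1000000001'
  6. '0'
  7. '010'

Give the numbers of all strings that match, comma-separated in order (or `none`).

1, 2, 3, 4, 5, 6

1. '111101' → match
2. '10' → match
3. '0000' → match
4. '01' → match
5. '1000000001' → match
6. '0' → match
7. '010' → no match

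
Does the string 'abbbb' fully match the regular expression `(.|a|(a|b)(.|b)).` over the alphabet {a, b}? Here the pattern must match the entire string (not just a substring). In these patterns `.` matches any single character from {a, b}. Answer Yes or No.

No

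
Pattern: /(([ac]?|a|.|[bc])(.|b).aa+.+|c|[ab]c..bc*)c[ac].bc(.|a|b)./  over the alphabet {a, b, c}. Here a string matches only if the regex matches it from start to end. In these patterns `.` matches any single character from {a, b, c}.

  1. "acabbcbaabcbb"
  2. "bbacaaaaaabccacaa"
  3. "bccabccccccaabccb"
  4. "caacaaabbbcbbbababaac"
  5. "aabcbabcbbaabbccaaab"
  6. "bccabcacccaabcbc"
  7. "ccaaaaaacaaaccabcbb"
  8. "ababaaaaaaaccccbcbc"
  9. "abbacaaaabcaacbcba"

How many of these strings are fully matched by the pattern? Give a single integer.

2

1 → no match
2 → no match
3 → match
4 → no match
5 → no match
6 → no match
7 → match
8 → no match
9 → no match
Total matched: 2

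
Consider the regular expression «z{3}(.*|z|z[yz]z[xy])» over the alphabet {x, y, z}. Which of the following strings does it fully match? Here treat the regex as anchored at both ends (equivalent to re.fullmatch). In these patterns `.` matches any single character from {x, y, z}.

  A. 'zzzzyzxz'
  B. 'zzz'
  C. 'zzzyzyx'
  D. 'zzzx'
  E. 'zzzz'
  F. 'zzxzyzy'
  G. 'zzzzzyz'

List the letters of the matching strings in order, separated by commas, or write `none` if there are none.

A, B, C, D, E, G

A → match
B → match
C → match
D → match
E → match
F → no match
G → match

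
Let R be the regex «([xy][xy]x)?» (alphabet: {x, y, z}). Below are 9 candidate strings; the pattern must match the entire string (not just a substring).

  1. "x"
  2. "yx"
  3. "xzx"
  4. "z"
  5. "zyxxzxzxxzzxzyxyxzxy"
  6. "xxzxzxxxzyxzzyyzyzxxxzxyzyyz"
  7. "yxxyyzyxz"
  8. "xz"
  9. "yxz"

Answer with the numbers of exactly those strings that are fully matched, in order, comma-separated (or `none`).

1. "x" → no match
2. "yx" → no match
3. "xzx" → no match
4. "z" → no match
5 → no match
6 → no match
7. "yxxyyzyxz" → no match
8. "xz" → no match
9. "yxz" → no match

none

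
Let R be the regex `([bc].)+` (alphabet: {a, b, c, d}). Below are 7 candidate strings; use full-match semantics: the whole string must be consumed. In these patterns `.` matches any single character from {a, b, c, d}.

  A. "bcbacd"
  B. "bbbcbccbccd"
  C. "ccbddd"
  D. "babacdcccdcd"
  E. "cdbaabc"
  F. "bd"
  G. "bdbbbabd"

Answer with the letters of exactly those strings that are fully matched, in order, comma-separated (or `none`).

A. "bcbacd" → match
B. "bbbcbccbccd" → no match
C. "ccbddd" → no match
D. "babacdcccdcd" → match
E. "cdbaabc" → no match
F. "bd" → match
G. "bdbbbabd" → match

A, D, F, G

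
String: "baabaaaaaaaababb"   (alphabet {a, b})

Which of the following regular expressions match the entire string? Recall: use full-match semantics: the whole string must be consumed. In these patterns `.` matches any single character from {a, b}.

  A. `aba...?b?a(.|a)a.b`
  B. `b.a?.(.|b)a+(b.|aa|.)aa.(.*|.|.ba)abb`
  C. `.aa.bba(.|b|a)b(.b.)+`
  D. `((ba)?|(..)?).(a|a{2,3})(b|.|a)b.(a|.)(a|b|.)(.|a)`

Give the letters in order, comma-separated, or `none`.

B

A → no match — must start with "aba"
B → match
C → no match
D → no match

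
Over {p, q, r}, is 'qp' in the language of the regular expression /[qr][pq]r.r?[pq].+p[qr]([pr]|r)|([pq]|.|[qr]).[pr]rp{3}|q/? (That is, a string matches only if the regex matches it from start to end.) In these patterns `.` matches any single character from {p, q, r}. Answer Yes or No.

No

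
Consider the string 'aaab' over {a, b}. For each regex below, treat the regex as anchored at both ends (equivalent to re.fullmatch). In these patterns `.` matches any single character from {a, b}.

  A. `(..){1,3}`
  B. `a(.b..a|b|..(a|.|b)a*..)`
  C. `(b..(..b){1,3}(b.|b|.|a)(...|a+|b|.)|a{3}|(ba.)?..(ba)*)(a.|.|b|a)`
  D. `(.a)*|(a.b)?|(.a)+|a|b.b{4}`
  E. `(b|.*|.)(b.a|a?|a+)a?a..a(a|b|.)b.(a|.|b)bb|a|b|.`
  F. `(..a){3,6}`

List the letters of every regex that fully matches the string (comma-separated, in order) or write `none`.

A → match
B → no match
C → match
D → no match
E → no match
F → no match — must end with 'a'

A, C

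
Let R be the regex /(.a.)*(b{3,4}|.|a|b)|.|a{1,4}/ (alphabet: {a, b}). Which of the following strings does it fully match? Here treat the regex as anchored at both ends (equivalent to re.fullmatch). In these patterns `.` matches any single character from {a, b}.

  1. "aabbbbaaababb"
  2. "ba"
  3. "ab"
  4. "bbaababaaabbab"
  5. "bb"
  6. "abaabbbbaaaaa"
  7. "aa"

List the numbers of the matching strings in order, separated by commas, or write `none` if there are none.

1 → no match
2 → no match
3 → no match
4 → no match
5 → no match
6 → no match
7 → match

7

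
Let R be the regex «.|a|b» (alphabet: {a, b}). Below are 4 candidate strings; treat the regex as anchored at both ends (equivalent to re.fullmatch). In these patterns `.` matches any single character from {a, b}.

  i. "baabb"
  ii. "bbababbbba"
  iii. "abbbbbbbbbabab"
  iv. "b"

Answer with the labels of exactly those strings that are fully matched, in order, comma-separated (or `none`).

i. "baabb" → no match
ii. "bbababbbba" → no match
iii → no match
iv. "b" → match

iv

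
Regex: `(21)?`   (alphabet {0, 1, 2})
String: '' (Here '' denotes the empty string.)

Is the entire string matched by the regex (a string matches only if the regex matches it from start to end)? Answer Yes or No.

Yes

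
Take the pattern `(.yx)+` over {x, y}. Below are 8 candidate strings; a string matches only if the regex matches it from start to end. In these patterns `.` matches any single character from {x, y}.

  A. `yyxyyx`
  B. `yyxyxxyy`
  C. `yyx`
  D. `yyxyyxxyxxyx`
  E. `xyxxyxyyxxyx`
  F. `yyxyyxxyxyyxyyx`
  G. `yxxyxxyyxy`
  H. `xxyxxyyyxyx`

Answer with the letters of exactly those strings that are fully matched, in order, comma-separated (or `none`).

A, C, D, E, F

A → match
B → no match — must end with `yx`
C → match
D → match
E → match
F → match
G → no match — must end with `yx`
H → no match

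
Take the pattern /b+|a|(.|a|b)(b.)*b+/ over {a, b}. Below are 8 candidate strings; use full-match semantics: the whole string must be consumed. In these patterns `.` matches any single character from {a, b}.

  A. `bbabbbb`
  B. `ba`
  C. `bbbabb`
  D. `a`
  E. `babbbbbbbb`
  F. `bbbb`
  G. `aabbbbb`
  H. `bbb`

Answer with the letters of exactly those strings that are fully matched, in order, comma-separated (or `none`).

A, D, F, H

A → match
B → no match
C → no match
D → match
E → no match
F → match
G → no match
H → match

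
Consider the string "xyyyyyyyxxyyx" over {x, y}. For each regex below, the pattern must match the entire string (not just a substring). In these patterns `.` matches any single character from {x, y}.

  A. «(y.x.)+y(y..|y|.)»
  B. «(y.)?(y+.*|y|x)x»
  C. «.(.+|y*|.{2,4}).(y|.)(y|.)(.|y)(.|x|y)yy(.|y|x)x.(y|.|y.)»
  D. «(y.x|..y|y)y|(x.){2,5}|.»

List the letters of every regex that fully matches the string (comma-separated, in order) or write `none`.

C

A → no match — must start with "y"
B → no match
C → match
D → no match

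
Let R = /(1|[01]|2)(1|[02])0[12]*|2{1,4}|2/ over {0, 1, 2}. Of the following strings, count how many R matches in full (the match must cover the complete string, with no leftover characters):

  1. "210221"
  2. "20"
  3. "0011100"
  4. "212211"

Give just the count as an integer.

1

1. "210221" → match
2. "20" → no match
3. "0011100" → no match
4. "212211" → no match
Total matched: 1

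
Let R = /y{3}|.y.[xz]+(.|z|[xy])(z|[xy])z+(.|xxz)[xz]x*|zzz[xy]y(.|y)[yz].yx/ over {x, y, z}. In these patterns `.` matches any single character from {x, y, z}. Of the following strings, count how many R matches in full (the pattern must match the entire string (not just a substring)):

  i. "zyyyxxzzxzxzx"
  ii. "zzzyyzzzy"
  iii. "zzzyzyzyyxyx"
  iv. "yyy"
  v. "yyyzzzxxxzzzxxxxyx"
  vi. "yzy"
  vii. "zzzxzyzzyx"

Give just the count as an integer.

1

i → no match
ii → no match
iii → no match
iv → match
v → no match
vi → no match
vii → no match
Total matched: 1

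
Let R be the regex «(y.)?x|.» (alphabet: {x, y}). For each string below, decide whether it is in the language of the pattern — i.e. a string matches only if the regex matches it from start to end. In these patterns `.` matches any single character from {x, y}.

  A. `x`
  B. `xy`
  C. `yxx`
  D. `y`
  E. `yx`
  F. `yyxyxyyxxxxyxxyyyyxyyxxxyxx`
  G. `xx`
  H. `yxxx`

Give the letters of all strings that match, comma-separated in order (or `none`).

A, C, D

A. `x` → match
B. `xy` → no match
C. `yxx` → match
D. `y` → match
E. `yx` → no match
F → no match
G. `xx` → no match
H. `yxxx` → no match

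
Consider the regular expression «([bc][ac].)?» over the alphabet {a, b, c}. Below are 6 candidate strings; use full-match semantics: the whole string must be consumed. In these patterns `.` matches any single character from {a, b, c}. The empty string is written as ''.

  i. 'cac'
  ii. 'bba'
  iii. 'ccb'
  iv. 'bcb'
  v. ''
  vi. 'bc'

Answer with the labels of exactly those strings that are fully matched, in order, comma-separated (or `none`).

i, iii, iv, v

i. 'cac' → match
ii. 'bba' → no match
iii. 'ccb' → match
iv. 'bcb' → match
v. '' → match
vi. 'bc' → no match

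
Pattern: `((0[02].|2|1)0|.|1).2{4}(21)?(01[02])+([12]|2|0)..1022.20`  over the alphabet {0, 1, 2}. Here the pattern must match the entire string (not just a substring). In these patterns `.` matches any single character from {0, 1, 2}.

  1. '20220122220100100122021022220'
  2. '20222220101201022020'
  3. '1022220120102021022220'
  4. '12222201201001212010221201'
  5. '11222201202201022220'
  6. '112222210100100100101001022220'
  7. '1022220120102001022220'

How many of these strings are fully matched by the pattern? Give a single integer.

4

1 → no match
2 → match
3 → match
4 → no match — must end with '20'
5 → no match
6 → match
7 → match
Total matched: 4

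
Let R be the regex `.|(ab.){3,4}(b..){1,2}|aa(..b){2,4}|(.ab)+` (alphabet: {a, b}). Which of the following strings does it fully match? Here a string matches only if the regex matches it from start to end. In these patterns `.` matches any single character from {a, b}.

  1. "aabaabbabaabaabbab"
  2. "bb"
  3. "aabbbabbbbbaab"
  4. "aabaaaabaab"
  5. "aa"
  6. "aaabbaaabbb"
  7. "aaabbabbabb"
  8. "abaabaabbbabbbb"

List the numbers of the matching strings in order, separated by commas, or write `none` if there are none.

1, 3, 7, 8

1 → match
2 → no match
3 → match
4 → no match
5 → no match
6 → no match
7 → match
8 → match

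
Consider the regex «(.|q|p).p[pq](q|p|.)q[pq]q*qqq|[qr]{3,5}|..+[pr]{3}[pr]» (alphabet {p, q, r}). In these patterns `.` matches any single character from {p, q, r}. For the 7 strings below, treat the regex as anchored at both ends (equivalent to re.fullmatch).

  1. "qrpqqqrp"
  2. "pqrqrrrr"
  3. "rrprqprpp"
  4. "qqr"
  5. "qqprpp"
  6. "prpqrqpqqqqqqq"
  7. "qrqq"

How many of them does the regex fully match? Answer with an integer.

1 → no match
2 → match
3 → match
4 → match
5 → match
6 → match
7 → match
Total matched: 6

6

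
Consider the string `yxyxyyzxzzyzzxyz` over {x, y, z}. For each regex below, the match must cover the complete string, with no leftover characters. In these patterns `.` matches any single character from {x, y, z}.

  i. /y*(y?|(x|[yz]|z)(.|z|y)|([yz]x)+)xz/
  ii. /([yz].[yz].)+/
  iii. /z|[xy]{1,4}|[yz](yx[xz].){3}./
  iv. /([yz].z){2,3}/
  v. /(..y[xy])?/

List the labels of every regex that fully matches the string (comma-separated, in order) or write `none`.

ii

i → no match — must end with `xz`
ii → match
iii → no match
iv → no match
v → no match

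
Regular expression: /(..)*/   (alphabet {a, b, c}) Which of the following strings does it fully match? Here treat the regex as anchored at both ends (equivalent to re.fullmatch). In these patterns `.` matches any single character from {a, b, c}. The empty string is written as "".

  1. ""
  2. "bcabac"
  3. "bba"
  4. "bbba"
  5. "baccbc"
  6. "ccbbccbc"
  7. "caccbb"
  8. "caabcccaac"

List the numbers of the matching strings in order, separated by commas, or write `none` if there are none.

1, 2, 4, 5, 6, 7, 8

1 → match
2 → match
3 → no match
4 → match
5 → match
6 → match
7 → match
8 → match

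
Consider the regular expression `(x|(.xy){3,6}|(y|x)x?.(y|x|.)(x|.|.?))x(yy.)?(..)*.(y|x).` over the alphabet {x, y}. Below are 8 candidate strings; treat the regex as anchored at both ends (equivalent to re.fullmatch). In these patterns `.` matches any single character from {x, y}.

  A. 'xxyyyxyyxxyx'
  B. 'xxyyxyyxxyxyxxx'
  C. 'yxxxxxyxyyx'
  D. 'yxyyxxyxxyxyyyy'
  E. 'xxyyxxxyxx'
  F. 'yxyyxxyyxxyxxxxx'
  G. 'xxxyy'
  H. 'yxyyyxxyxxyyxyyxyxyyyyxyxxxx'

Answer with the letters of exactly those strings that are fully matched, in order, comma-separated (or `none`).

A, B, C, D, E, F, G

A → match
B → match
C → match
D → match
E → match
F → match
G → match
H → no match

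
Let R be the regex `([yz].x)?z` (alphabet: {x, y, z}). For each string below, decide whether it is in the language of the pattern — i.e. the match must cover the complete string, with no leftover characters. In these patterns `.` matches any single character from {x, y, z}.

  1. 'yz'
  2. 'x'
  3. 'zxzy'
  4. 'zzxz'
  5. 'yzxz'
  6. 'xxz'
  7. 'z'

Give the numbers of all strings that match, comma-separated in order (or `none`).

4, 5, 7

1 → no match
2 → no match — must end with 'z'
3 → no match — must end with 'z'
4 → match
5 → match
6 → no match
7 → match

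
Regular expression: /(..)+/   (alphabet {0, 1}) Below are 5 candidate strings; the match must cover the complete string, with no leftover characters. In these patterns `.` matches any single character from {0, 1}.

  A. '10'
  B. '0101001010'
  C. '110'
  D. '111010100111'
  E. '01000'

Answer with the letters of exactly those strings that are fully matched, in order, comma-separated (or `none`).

A, B, D

A. '10' → match
B. '0101001010' → match
C. '110' → no match
D. '111010100111' → match
E. '01000' → no match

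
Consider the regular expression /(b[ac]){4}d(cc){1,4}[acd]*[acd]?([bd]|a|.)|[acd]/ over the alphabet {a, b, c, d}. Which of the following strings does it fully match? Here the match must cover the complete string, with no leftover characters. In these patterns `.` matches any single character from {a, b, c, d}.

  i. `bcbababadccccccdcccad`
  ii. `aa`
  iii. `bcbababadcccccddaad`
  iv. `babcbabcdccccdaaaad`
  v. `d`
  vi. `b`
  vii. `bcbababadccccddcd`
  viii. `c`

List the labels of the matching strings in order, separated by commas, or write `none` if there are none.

i → match
ii → no match
iii → match
iv → match
v → match
vi → no match
vii → match
viii → match

i, iii, iv, v, vii, viii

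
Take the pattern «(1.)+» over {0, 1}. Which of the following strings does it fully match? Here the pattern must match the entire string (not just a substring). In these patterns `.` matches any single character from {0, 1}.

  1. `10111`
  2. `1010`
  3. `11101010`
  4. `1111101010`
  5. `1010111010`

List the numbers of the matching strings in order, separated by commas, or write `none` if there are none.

1 → no match
2 → match
3 → match
4 → match
5 → match

2, 3, 4, 5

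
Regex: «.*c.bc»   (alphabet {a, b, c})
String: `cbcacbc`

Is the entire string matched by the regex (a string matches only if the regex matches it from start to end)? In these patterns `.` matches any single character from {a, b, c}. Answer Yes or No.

No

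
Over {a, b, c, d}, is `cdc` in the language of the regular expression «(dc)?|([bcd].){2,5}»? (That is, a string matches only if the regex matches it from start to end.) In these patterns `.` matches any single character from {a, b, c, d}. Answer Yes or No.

No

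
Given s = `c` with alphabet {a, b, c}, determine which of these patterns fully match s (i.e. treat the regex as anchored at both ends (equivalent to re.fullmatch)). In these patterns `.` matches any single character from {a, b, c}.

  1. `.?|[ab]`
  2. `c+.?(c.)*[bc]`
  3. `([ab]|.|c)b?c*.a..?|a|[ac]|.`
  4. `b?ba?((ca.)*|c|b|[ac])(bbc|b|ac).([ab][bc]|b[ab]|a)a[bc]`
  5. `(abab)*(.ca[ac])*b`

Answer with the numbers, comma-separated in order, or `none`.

1, 3

1 → match
2 → no match
3 → match
4 → no match
5 → no match — must end with `b`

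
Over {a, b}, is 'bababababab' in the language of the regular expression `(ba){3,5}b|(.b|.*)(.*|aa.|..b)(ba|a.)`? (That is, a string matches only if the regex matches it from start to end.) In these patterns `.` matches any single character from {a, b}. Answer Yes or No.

Yes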